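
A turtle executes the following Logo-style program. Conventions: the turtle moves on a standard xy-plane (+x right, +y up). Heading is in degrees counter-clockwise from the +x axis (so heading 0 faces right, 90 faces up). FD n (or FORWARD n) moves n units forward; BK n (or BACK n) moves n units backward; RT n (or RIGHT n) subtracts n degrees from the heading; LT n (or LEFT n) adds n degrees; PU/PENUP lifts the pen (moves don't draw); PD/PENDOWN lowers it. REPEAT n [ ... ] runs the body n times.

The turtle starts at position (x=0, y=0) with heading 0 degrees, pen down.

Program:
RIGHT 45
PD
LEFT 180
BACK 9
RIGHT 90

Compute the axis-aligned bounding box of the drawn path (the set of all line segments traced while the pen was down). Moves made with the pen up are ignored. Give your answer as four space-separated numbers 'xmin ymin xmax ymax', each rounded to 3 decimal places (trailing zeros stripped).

Executing turtle program step by step:
Start: pos=(0,0), heading=0, pen down
RT 45: heading 0 -> 315
PD: pen down
LT 180: heading 315 -> 135
BK 9: (0,0) -> (6.364,-6.364) [heading=135, draw]
RT 90: heading 135 -> 45
Final: pos=(6.364,-6.364), heading=45, 1 segment(s) drawn

Segment endpoints: x in {0, 6.364}, y in {-6.364, 0}
xmin=0, ymin=-6.364, xmax=6.364, ymax=0

Answer: 0 -6.364 6.364 0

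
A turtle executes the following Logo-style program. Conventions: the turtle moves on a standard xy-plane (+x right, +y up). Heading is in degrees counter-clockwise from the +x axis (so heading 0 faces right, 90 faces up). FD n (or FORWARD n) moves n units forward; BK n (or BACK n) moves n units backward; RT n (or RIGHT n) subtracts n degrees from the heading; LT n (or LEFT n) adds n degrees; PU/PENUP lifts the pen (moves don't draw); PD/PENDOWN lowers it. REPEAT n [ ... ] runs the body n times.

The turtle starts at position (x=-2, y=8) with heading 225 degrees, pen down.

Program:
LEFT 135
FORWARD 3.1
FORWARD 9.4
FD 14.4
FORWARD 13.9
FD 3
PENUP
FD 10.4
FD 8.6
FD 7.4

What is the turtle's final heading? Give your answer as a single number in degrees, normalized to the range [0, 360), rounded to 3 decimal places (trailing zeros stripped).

Answer: 0

Derivation:
Executing turtle program step by step:
Start: pos=(-2,8), heading=225, pen down
LT 135: heading 225 -> 0
FD 3.1: (-2,8) -> (1.1,8) [heading=0, draw]
FD 9.4: (1.1,8) -> (10.5,8) [heading=0, draw]
FD 14.4: (10.5,8) -> (24.9,8) [heading=0, draw]
FD 13.9: (24.9,8) -> (38.8,8) [heading=0, draw]
FD 3: (38.8,8) -> (41.8,8) [heading=0, draw]
PU: pen up
FD 10.4: (41.8,8) -> (52.2,8) [heading=0, move]
FD 8.6: (52.2,8) -> (60.8,8) [heading=0, move]
FD 7.4: (60.8,8) -> (68.2,8) [heading=0, move]
Final: pos=(68.2,8), heading=0, 5 segment(s) drawn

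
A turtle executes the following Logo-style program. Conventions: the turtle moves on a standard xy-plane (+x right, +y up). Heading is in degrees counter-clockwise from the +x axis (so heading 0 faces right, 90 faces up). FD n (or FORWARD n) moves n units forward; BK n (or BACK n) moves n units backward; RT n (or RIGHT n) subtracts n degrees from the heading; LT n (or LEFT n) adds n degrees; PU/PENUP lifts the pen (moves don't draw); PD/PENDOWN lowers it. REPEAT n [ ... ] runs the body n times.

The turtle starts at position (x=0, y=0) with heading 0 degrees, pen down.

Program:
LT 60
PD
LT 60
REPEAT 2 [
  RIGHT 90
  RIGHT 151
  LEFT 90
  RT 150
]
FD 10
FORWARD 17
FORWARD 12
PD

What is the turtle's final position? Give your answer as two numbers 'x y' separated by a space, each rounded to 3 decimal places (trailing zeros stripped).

Answer: -20.667 -33.074

Derivation:
Executing turtle program step by step:
Start: pos=(0,0), heading=0, pen down
LT 60: heading 0 -> 60
PD: pen down
LT 60: heading 60 -> 120
REPEAT 2 [
  -- iteration 1/2 --
  RT 90: heading 120 -> 30
  RT 151: heading 30 -> 239
  LT 90: heading 239 -> 329
  RT 150: heading 329 -> 179
  -- iteration 2/2 --
  RT 90: heading 179 -> 89
  RT 151: heading 89 -> 298
  LT 90: heading 298 -> 28
  RT 150: heading 28 -> 238
]
FD 10: (0,0) -> (-5.299,-8.48) [heading=238, draw]
FD 17: (-5.299,-8.48) -> (-14.308,-22.897) [heading=238, draw]
FD 12: (-14.308,-22.897) -> (-20.667,-33.074) [heading=238, draw]
PD: pen down
Final: pos=(-20.667,-33.074), heading=238, 3 segment(s) drawn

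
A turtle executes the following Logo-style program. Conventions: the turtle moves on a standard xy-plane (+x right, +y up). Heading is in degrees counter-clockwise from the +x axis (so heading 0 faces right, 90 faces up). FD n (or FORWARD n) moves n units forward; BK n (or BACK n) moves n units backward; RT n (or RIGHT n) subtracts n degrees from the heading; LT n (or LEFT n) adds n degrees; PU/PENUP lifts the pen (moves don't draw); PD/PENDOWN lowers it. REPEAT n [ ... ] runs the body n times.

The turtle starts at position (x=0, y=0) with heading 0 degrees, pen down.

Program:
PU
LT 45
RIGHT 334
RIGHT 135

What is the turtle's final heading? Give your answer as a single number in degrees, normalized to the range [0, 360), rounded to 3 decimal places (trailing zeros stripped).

Answer: 296

Derivation:
Executing turtle program step by step:
Start: pos=(0,0), heading=0, pen down
PU: pen up
LT 45: heading 0 -> 45
RT 334: heading 45 -> 71
RT 135: heading 71 -> 296
Final: pos=(0,0), heading=296, 0 segment(s) drawn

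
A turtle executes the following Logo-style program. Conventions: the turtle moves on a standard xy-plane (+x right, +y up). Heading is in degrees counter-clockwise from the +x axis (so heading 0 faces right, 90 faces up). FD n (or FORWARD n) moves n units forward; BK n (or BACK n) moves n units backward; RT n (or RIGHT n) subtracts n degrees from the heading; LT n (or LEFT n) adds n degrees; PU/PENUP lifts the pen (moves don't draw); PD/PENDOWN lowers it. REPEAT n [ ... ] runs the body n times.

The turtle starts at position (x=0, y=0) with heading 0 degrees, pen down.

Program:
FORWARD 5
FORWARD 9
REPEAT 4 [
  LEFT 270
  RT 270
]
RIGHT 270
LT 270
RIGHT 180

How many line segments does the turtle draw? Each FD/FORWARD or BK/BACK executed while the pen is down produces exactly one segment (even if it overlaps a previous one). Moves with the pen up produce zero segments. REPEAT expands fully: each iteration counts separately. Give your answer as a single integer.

Answer: 2

Derivation:
Executing turtle program step by step:
Start: pos=(0,0), heading=0, pen down
FD 5: (0,0) -> (5,0) [heading=0, draw]
FD 9: (5,0) -> (14,0) [heading=0, draw]
REPEAT 4 [
  -- iteration 1/4 --
  LT 270: heading 0 -> 270
  RT 270: heading 270 -> 0
  -- iteration 2/4 --
  LT 270: heading 0 -> 270
  RT 270: heading 270 -> 0
  -- iteration 3/4 --
  LT 270: heading 0 -> 270
  RT 270: heading 270 -> 0
  -- iteration 4/4 --
  LT 270: heading 0 -> 270
  RT 270: heading 270 -> 0
]
RT 270: heading 0 -> 90
LT 270: heading 90 -> 0
RT 180: heading 0 -> 180
Final: pos=(14,0), heading=180, 2 segment(s) drawn
Segments drawn: 2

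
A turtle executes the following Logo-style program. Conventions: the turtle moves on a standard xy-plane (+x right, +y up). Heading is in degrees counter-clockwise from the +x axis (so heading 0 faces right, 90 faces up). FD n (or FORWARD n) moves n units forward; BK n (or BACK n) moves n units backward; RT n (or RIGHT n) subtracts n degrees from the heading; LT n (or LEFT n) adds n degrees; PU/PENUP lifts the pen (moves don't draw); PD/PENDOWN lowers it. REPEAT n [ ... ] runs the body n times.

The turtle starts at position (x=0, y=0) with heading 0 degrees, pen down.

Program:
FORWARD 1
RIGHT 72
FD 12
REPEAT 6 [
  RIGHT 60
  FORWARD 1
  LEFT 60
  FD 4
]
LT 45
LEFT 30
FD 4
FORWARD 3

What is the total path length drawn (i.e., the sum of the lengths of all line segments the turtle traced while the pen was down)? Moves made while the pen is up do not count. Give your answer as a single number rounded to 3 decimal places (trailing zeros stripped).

Answer: 50

Derivation:
Executing turtle program step by step:
Start: pos=(0,0), heading=0, pen down
FD 1: (0,0) -> (1,0) [heading=0, draw]
RT 72: heading 0 -> 288
FD 12: (1,0) -> (4.708,-11.413) [heading=288, draw]
REPEAT 6 [
  -- iteration 1/6 --
  RT 60: heading 288 -> 228
  FD 1: (4.708,-11.413) -> (4.039,-12.156) [heading=228, draw]
  LT 60: heading 228 -> 288
  FD 4: (4.039,-12.156) -> (5.275,-15.96) [heading=288, draw]
  -- iteration 2/6 --
  RT 60: heading 288 -> 228
  FD 1: (5.275,-15.96) -> (4.606,-16.703) [heading=228, draw]
  LT 60: heading 228 -> 288
  FD 4: (4.606,-16.703) -> (5.842,-20.507) [heading=288, draw]
  -- iteration 3/6 --
  RT 60: heading 288 -> 228
  FD 1: (5.842,-20.507) -> (5.173,-21.251) [heading=228, draw]
  LT 60: heading 228 -> 288
  FD 4: (5.173,-21.251) -> (6.409,-25.055) [heading=288, draw]
  -- iteration 4/6 --
  RT 60: heading 288 -> 228
  FD 1: (6.409,-25.055) -> (5.74,-25.798) [heading=228, draw]
  LT 60: heading 228 -> 288
  FD 4: (5.74,-25.798) -> (6.976,-29.602) [heading=288, draw]
  -- iteration 5/6 --
  RT 60: heading 288 -> 228
  FD 1: (6.976,-29.602) -> (6.307,-30.345) [heading=228, draw]
  LT 60: heading 228 -> 288
  FD 4: (6.307,-30.345) -> (7.543,-34.15) [heading=288, draw]
  -- iteration 6/6 --
  RT 60: heading 288 -> 228
  FD 1: (7.543,-34.15) -> (6.874,-34.893) [heading=228, draw]
  LT 60: heading 228 -> 288
  FD 4: (6.874,-34.893) -> (8.11,-38.697) [heading=288, draw]
]
LT 45: heading 288 -> 333
LT 30: heading 333 -> 3
FD 4: (8.11,-38.697) -> (12.104,-38.488) [heading=3, draw]
FD 3: (12.104,-38.488) -> (15.1,-38.331) [heading=3, draw]
Final: pos=(15.1,-38.331), heading=3, 16 segment(s) drawn

Segment lengths:
  seg 1: (0,0) -> (1,0), length = 1
  seg 2: (1,0) -> (4.708,-11.413), length = 12
  seg 3: (4.708,-11.413) -> (4.039,-12.156), length = 1
  seg 4: (4.039,-12.156) -> (5.275,-15.96), length = 4
  seg 5: (5.275,-15.96) -> (4.606,-16.703), length = 1
  seg 6: (4.606,-16.703) -> (5.842,-20.507), length = 4
  seg 7: (5.842,-20.507) -> (5.173,-21.251), length = 1
  seg 8: (5.173,-21.251) -> (6.409,-25.055), length = 4
  seg 9: (6.409,-25.055) -> (5.74,-25.798), length = 1
  seg 10: (5.74,-25.798) -> (6.976,-29.602), length = 4
  seg 11: (6.976,-29.602) -> (6.307,-30.345), length = 1
  seg 12: (6.307,-30.345) -> (7.543,-34.15), length = 4
  seg 13: (7.543,-34.15) -> (6.874,-34.893), length = 1
  seg 14: (6.874,-34.893) -> (8.11,-38.697), length = 4
  seg 15: (8.11,-38.697) -> (12.104,-38.488), length = 4
  seg 16: (12.104,-38.488) -> (15.1,-38.331), length = 3
Total = 50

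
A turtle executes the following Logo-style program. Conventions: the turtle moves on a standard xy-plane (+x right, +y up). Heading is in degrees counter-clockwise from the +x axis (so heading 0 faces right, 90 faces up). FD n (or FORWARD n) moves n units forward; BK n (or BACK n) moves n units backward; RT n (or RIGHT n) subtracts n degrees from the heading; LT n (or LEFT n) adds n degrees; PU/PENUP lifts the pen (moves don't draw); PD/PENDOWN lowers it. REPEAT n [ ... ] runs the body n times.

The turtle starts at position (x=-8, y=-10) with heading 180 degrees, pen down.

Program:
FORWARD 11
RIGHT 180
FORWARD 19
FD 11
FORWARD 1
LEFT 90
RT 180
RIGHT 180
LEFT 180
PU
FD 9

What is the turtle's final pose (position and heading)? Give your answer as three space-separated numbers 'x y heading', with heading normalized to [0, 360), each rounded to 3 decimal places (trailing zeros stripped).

Answer: 12 -19 270

Derivation:
Executing turtle program step by step:
Start: pos=(-8,-10), heading=180, pen down
FD 11: (-8,-10) -> (-19,-10) [heading=180, draw]
RT 180: heading 180 -> 0
FD 19: (-19,-10) -> (0,-10) [heading=0, draw]
FD 11: (0,-10) -> (11,-10) [heading=0, draw]
FD 1: (11,-10) -> (12,-10) [heading=0, draw]
LT 90: heading 0 -> 90
RT 180: heading 90 -> 270
RT 180: heading 270 -> 90
LT 180: heading 90 -> 270
PU: pen up
FD 9: (12,-10) -> (12,-19) [heading=270, move]
Final: pos=(12,-19), heading=270, 4 segment(s) drawn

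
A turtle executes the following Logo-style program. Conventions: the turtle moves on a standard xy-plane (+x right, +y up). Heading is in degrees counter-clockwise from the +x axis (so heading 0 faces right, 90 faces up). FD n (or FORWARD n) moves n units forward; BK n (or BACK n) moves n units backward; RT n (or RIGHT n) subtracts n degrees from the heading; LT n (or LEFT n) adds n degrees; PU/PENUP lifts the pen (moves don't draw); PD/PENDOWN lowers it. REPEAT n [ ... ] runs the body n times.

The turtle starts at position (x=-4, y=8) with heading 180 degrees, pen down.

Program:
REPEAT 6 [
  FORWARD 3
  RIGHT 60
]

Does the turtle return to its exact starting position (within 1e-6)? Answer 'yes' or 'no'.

Answer: yes

Derivation:
Executing turtle program step by step:
Start: pos=(-4,8), heading=180, pen down
REPEAT 6 [
  -- iteration 1/6 --
  FD 3: (-4,8) -> (-7,8) [heading=180, draw]
  RT 60: heading 180 -> 120
  -- iteration 2/6 --
  FD 3: (-7,8) -> (-8.5,10.598) [heading=120, draw]
  RT 60: heading 120 -> 60
  -- iteration 3/6 --
  FD 3: (-8.5,10.598) -> (-7,13.196) [heading=60, draw]
  RT 60: heading 60 -> 0
  -- iteration 4/6 --
  FD 3: (-7,13.196) -> (-4,13.196) [heading=0, draw]
  RT 60: heading 0 -> 300
  -- iteration 5/6 --
  FD 3: (-4,13.196) -> (-2.5,10.598) [heading=300, draw]
  RT 60: heading 300 -> 240
  -- iteration 6/6 --
  FD 3: (-2.5,10.598) -> (-4,8) [heading=240, draw]
  RT 60: heading 240 -> 180
]
Final: pos=(-4,8), heading=180, 6 segment(s) drawn

Start position: (-4, 8)
Final position: (-4, 8)
Distance = 0; < 1e-6 -> CLOSED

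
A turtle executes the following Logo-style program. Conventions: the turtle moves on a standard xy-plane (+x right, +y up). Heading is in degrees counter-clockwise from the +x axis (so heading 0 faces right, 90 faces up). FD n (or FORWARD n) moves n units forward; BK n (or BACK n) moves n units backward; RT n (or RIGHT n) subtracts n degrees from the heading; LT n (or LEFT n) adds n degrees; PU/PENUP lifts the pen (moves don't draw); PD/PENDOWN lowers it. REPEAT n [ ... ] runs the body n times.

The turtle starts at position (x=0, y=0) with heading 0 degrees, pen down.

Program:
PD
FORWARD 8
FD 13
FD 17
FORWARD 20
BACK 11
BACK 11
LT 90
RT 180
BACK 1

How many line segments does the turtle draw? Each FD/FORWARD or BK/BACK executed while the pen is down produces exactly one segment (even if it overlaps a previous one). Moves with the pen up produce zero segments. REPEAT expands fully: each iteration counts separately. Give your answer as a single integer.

Answer: 7

Derivation:
Executing turtle program step by step:
Start: pos=(0,0), heading=0, pen down
PD: pen down
FD 8: (0,0) -> (8,0) [heading=0, draw]
FD 13: (8,0) -> (21,0) [heading=0, draw]
FD 17: (21,0) -> (38,0) [heading=0, draw]
FD 20: (38,0) -> (58,0) [heading=0, draw]
BK 11: (58,0) -> (47,0) [heading=0, draw]
BK 11: (47,0) -> (36,0) [heading=0, draw]
LT 90: heading 0 -> 90
RT 180: heading 90 -> 270
BK 1: (36,0) -> (36,1) [heading=270, draw]
Final: pos=(36,1), heading=270, 7 segment(s) drawn
Segments drawn: 7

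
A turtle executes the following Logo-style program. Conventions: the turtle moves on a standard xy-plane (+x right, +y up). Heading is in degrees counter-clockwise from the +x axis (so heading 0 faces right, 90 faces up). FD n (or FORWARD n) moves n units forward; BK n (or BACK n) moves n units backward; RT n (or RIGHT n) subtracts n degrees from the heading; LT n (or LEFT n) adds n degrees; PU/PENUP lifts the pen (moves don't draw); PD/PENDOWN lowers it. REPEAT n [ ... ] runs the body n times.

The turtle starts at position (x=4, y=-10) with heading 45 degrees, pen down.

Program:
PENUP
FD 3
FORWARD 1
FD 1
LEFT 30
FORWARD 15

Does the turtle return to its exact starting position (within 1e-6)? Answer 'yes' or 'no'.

Executing turtle program step by step:
Start: pos=(4,-10), heading=45, pen down
PU: pen up
FD 3: (4,-10) -> (6.121,-7.879) [heading=45, move]
FD 1: (6.121,-7.879) -> (6.828,-7.172) [heading=45, move]
FD 1: (6.828,-7.172) -> (7.536,-6.464) [heading=45, move]
LT 30: heading 45 -> 75
FD 15: (7.536,-6.464) -> (11.418,8.024) [heading=75, move]
Final: pos=(11.418,8.024), heading=75, 0 segment(s) drawn

Start position: (4, -10)
Final position: (11.418, 8.024)
Distance = 19.491; >= 1e-6 -> NOT closed

Answer: no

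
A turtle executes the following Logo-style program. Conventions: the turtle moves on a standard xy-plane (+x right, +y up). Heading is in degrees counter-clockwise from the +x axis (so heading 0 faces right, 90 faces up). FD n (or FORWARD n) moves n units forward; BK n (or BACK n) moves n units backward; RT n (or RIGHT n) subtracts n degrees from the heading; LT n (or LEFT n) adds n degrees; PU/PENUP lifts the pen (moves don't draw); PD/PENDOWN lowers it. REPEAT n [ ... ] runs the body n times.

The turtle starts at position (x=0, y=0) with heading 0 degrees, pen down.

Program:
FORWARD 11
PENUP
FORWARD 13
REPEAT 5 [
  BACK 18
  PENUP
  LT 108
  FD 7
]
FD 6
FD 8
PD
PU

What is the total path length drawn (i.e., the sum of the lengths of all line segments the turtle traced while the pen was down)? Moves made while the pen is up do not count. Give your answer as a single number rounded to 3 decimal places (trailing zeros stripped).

Answer: 11

Derivation:
Executing turtle program step by step:
Start: pos=(0,0), heading=0, pen down
FD 11: (0,0) -> (11,0) [heading=0, draw]
PU: pen up
FD 13: (11,0) -> (24,0) [heading=0, move]
REPEAT 5 [
  -- iteration 1/5 --
  BK 18: (24,0) -> (6,0) [heading=0, move]
  PU: pen up
  LT 108: heading 0 -> 108
  FD 7: (6,0) -> (3.837,6.657) [heading=108, move]
  -- iteration 2/5 --
  BK 18: (3.837,6.657) -> (9.399,-10.462) [heading=108, move]
  PU: pen up
  LT 108: heading 108 -> 216
  FD 7: (9.399,-10.462) -> (3.736,-14.576) [heading=216, move]
  -- iteration 3/5 --
  BK 18: (3.736,-14.576) -> (18.298,-3.996) [heading=216, move]
  PU: pen up
  LT 108: heading 216 -> 324
  FD 7: (18.298,-3.996) -> (23.961,-8.11) [heading=324, move]
  -- iteration 4/5 --
  BK 18: (23.961,-8.11) -> (9.399,2.47) [heading=324, move]
  PU: pen up
  LT 108: heading 324 -> 72
  FD 7: (9.399,2.47) -> (11.562,9.127) [heading=72, move]
  -- iteration 5/5 --
  BK 18: (11.562,9.127) -> (6,-7.992) [heading=72, move]
  PU: pen up
  LT 108: heading 72 -> 180
  FD 7: (6,-7.992) -> (-1,-7.992) [heading=180, move]
]
FD 6: (-1,-7.992) -> (-7,-7.992) [heading=180, move]
FD 8: (-7,-7.992) -> (-15,-7.992) [heading=180, move]
PD: pen down
PU: pen up
Final: pos=(-15,-7.992), heading=180, 1 segment(s) drawn

Segment lengths:
  seg 1: (0,0) -> (11,0), length = 11
Total = 11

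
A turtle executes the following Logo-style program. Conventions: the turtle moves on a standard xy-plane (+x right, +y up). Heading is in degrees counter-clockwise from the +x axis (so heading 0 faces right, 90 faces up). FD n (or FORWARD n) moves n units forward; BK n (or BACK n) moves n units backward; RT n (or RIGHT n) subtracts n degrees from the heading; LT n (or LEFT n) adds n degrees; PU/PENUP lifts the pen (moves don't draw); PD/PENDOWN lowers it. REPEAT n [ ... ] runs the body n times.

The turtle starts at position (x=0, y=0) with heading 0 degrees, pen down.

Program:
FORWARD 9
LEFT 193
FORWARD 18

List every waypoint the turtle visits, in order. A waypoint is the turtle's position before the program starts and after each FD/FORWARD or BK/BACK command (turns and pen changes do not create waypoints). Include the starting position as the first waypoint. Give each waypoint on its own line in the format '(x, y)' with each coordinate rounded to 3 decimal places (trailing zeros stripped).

Answer: (0, 0)
(9, 0)
(-8.539, -4.049)

Derivation:
Executing turtle program step by step:
Start: pos=(0,0), heading=0, pen down
FD 9: (0,0) -> (9,0) [heading=0, draw]
LT 193: heading 0 -> 193
FD 18: (9,0) -> (-8.539,-4.049) [heading=193, draw]
Final: pos=(-8.539,-4.049), heading=193, 2 segment(s) drawn
Waypoints (3 total):
(0, 0)
(9, 0)
(-8.539, -4.049)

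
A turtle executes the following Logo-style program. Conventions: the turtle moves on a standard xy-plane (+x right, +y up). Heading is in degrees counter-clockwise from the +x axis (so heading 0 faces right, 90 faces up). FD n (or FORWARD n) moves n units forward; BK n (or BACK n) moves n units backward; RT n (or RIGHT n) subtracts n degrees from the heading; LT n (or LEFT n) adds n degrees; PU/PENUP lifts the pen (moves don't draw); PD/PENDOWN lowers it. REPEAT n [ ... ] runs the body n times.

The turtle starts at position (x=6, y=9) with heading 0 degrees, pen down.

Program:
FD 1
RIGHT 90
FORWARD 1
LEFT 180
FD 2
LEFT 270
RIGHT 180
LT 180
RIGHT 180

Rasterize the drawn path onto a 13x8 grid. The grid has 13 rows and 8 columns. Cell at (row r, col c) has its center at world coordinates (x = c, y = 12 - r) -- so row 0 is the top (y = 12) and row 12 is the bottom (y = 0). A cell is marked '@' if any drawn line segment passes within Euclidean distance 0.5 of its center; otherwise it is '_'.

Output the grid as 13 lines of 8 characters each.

Segment 0: (6,9) -> (7,9)
Segment 1: (7,9) -> (7,8)
Segment 2: (7,8) -> (7,10)

Answer: ________
________
_______@
______@@
_______@
________
________
________
________
________
________
________
________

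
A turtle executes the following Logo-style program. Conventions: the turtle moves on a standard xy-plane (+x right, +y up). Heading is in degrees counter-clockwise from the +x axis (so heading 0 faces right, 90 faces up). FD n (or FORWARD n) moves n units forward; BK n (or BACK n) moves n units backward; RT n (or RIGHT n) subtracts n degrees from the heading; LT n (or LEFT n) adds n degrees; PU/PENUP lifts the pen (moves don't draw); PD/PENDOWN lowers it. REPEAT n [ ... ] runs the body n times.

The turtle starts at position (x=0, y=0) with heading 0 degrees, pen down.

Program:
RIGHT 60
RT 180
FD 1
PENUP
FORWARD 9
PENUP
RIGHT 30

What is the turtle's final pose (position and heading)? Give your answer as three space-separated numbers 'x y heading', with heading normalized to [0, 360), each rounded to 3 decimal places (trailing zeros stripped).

Executing turtle program step by step:
Start: pos=(0,0), heading=0, pen down
RT 60: heading 0 -> 300
RT 180: heading 300 -> 120
FD 1: (0,0) -> (-0.5,0.866) [heading=120, draw]
PU: pen up
FD 9: (-0.5,0.866) -> (-5,8.66) [heading=120, move]
PU: pen up
RT 30: heading 120 -> 90
Final: pos=(-5,8.66), heading=90, 1 segment(s) drawn

Answer: -5 8.66 90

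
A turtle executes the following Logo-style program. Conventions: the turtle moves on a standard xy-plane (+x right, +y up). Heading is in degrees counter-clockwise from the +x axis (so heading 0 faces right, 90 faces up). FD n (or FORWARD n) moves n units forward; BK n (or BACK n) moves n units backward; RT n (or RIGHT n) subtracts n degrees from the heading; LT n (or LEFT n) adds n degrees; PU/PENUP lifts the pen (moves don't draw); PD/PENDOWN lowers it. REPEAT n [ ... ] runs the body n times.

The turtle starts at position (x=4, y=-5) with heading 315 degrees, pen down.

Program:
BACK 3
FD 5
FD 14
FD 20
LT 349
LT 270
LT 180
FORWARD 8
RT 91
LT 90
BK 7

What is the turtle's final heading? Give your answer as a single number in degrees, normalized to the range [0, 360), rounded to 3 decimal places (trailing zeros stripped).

Executing turtle program step by step:
Start: pos=(4,-5), heading=315, pen down
BK 3: (4,-5) -> (1.879,-2.879) [heading=315, draw]
FD 5: (1.879,-2.879) -> (5.414,-6.414) [heading=315, draw]
FD 14: (5.414,-6.414) -> (15.314,-16.314) [heading=315, draw]
FD 20: (15.314,-16.314) -> (29.456,-30.456) [heading=315, draw]
LT 349: heading 315 -> 304
LT 270: heading 304 -> 214
LT 180: heading 214 -> 34
FD 8: (29.456,-30.456) -> (36.088,-25.982) [heading=34, draw]
RT 91: heading 34 -> 303
LT 90: heading 303 -> 33
BK 7: (36.088,-25.982) -> (30.217,-29.795) [heading=33, draw]
Final: pos=(30.217,-29.795), heading=33, 6 segment(s) drawn

Answer: 33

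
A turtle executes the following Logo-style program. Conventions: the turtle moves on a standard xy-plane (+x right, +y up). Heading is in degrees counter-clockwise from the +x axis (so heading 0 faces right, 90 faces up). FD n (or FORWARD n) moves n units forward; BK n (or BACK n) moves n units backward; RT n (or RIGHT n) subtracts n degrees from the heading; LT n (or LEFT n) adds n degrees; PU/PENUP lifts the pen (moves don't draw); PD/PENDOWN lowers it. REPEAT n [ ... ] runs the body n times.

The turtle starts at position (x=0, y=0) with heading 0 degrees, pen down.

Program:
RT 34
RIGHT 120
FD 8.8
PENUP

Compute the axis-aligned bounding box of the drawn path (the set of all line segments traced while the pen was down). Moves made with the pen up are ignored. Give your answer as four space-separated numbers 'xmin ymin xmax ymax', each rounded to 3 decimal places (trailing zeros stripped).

Answer: -7.909 -3.858 0 0

Derivation:
Executing turtle program step by step:
Start: pos=(0,0), heading=0, pen down
RT 34: heading 0 -> 326
RT 120: heading 326 -> 206
FD 8.8: (0,0) -> (-7.909,-3.858) [heading=206, draw]
PU: pen up
Final: pos=(-7.909,-3.858), heading=206, 1 segment(s) drawn

Segment endpoints: x in {-7.909, 0}, y in {-3.858, 0}
xmin=-7.909, ymin=-3.858, xmax=0, ymax=0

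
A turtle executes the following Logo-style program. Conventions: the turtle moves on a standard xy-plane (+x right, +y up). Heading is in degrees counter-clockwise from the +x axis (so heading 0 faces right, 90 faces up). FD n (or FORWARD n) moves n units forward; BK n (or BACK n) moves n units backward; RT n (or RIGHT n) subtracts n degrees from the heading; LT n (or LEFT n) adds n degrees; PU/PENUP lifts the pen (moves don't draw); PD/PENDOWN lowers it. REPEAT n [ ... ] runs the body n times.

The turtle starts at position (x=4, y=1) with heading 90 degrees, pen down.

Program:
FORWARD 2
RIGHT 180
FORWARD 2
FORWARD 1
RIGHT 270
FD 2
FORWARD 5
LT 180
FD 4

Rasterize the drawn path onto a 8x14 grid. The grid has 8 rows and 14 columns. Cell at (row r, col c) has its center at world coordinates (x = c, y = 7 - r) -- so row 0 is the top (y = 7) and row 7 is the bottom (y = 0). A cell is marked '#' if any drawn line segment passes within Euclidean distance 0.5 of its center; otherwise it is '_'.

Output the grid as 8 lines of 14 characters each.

Segment 0: (4,1) -> (4,3)
Segment 1: (4,3) -> (4,1)
Segment 2: (4,1) -> (4,0)
Segment 3: (4,0) -> (6,0)
Segment 4: (6,0) -> (11,0)
Segment 5: (11,0) -> (7,0)

Answer: ______________
______________
______________
______________
____#_________
____#_________
____#_________
____########__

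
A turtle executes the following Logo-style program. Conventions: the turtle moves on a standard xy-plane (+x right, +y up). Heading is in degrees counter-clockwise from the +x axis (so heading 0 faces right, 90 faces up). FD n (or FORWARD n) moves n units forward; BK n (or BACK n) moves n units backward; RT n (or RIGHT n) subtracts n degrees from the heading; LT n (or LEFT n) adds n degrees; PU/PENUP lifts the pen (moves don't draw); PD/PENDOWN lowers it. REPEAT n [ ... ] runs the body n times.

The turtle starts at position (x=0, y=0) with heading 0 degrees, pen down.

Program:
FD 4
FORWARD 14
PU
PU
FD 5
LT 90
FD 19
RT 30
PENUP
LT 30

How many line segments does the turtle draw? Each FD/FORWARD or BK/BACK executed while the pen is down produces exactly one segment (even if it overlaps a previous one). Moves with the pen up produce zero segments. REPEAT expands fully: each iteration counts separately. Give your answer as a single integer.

Answer: 2

Derivation:
Executing turtle program step by step:
Start: pos=(0,0), heading=0, pen down
FD 4: (0,0) -> (4,0) [heading=0, draw]
FD 14: (4,0) -> (18,0) [heading=0, draw]
PU: pen up
PU: pen up
FD 5: (18,0) -> (23,0) [heading=0, move]
LT 90: heading 0 -> 90
FD 19: (23,0) -> (23,19) [heading=90, move]
RT 30: heading 90 -> 60
PU: pen up
LT 30: heading 60 -> 90
Final: pos=(23,19), heading=90, 2 segment(s) drawn
Segments drawn: 2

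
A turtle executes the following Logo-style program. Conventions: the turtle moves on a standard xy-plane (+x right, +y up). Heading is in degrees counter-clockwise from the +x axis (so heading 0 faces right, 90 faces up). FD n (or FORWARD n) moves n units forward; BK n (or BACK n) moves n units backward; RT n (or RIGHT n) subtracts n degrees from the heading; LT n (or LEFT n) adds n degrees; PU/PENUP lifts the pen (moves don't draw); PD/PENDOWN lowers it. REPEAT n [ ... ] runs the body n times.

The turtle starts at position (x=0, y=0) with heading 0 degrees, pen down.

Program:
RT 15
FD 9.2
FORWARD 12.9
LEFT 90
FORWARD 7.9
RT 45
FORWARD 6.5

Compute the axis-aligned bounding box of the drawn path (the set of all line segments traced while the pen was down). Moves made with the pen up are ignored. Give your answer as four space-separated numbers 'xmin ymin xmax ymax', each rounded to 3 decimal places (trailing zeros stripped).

Answer: 0 -5.72 29.021 5.161

Derivation:
Executing turtle program step by step:
Start: pos=(0,0), heading=0, pen down
RT 15: heading 0 -> 345
FD 9.2: (0,0) -> (8.887,-2.381) [heading=345, draw]
FD 12.9: (8.887,-2.381) -> (21.347,-5.72) [heading=345, draw]
LT 90: heading 345 -> 75
FD 7.9: (21.347,-5.72) -> (23.392,1.911) [heading=75, draw]
RT 45: heading 75 -> 30
FD 6.5: (23.392,1.911) -> (29.021,5.161) [heading=30, draw]
Final: pos=(29.021,5.161), heading=30, 4 segment(s) drawn

Segment endpoints: x in {0, 8.887, 21.347, 23.392, 29.021}, y in {-5.72, -2.381, 0, 1.911, 5.161}
xmin=0, ymin=-5.72, xmax=29.021, ymax=5.161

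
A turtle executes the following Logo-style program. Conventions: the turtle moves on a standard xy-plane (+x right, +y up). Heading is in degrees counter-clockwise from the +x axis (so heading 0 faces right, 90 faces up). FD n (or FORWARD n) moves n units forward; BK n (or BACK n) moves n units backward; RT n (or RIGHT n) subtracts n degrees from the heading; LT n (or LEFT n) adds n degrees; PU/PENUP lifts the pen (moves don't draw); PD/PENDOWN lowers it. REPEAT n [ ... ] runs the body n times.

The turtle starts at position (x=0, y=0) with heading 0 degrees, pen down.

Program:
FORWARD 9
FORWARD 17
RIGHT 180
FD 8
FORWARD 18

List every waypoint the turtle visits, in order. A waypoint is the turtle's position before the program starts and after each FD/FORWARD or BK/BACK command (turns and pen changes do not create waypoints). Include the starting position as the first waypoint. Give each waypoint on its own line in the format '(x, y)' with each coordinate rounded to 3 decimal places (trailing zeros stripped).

Executing turtle program step by step:
Start: pos=(0,0), heading=0, pen down
FD 9: (0,0) -> (9,0) [heading=0, draw]
FD 17: (9,0) -> (26,0) [heading=0, draw]
RT 180: heading 0 -> 180
FD 8: (26,0) -> (18,0) [heading=180, draw]
FD 18: (18,0) -> (0,0) [heading=180, draw]
Final: pos=(0,0), heading=180, 4 segment(s) drawn
Waypoints (5 total):
(0, 0)
(9, 0)
(26, 0)
(18, 0)
(0, 0)

Answer: (0, 0)
(9, 0)
(26, 0)
(18, 0)
(0, 0)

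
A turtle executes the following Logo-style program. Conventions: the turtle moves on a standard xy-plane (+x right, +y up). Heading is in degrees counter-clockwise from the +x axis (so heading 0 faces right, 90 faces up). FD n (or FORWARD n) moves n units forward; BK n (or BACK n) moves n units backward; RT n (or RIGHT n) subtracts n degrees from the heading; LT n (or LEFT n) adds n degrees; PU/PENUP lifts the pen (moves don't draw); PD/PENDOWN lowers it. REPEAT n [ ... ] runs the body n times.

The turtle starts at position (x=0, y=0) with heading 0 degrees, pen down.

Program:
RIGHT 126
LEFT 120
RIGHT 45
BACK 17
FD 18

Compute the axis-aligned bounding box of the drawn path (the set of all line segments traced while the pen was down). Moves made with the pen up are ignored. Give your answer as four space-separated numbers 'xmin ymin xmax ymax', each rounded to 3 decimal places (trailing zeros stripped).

Answer: -10.698 -0.777 0.629 13.211

Derivation:
Executing turtle program step by step:
Start: pos=(0,0), heading=0, pen down
RT 126: heading 0 -> 234
LT 120: heading 234 -> 354
RT 45: heading 354 -> 309
BK 17: (0,0) -> (-10.698,13.211) [heading=309, draw]
FD 18: (-10.698,13.211) -> (0.629,-0.777) [heading=309, draw]
Final: pos=(0.629,-0.777), heading=309, 2 segment(s) drawn

Segment endpoints: x in {-10.698, 0, 0.629}, y in {-0.777, 0, 13.211}
xmin=-10.698, ymin=-0.777, xmax=0.629, ymax=13.211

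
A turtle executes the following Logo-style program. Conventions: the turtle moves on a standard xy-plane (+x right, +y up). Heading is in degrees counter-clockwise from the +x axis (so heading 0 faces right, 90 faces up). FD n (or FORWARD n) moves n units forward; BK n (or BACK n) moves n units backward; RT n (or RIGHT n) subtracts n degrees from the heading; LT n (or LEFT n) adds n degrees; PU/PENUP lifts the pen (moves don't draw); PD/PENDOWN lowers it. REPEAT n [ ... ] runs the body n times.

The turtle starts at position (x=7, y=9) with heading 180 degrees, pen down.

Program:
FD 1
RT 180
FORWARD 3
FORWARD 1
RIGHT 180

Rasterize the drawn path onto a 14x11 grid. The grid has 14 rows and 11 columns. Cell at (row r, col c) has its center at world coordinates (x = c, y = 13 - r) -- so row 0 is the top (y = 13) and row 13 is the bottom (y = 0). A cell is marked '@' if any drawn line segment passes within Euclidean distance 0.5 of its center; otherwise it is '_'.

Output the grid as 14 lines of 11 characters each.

Answer: ___________
___________
___________
___________
______@@@@@
___________
___________
___________
___________
___________
___________
___________
___________
___________

Derivation:
Segment 0: (7,9) -> (6,9)
Segment 1: (6,9) -> (9,9)
Segment 2: (9,9) -> (10,9)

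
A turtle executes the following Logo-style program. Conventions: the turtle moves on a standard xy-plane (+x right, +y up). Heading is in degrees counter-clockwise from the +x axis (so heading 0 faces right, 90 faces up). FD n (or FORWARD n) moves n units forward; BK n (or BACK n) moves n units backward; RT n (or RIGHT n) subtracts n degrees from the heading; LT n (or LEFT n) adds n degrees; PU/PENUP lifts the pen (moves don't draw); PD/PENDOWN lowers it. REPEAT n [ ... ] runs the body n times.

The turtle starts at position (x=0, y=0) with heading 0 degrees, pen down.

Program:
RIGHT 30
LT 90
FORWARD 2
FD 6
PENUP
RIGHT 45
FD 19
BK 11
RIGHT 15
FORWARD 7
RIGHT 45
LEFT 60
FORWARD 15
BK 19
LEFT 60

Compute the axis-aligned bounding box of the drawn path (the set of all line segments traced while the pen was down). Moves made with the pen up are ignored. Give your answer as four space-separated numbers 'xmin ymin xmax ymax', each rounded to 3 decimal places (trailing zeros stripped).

Executing turtle program step by step:
Start: pos=(0,0), heading=0, pen down
RT 30: heading 0 -> 330
LT 90: heading 330 -> 60
FD 2: (0,0) -> (1,1.732) [heading=60, draw]
FD 6: (1,1.732) -> (4,6.928) [heading=60, draw]
PU: pen up
RT 45: heading 60 -> 15
FD 19: (4,6.928) -> (22.353,11.846) [heading=15, move]
BK 11: (22.353,11.846) -> (11.727,8.999) [heading=15, move]
RT 15: heading 15 -> 0
FD 7: (11.727,8.999) -> (18.727,8.999) [heading=0, move]
RT 45: heading 0 -> 315
LT 60: heading 315 -> 15
FD 15: (18.727,8.999) -> (33.216,12.881) [heading=15, move]
BK 19: (33.216,12.881) -> (14.864,7.963) [heading=15, move]
LT 60: heading 15 -> 75
Final: pos=(14.864,7.963), heading=75, 2 segment(s) drawn

Segment endpoints: x in {0, 1, 4}, y in {0, 1.732, 6.928}
xmin=0, ymin=0, xmax=4, ymax=6.928

Answer: 0 0 4 6.928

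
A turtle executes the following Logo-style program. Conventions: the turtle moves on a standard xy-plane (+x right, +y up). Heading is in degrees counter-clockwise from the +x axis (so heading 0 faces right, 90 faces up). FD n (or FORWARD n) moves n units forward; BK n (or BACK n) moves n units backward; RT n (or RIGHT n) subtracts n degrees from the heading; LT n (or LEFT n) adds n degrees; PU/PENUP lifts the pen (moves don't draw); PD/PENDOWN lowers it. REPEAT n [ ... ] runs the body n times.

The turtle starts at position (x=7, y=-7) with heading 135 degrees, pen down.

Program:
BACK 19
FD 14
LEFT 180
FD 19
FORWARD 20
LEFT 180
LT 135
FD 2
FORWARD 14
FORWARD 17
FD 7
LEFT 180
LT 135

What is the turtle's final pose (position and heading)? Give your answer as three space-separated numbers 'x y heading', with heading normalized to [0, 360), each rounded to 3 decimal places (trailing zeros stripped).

Executing turtle program step by step:
Start: pos=(7,-7), heading=135, pen down
BK 19: (7,-7) -> (20.435,-20.435) [heading=135, draw]
FD 14: (20.435,-20.435) -> (10.536,-10.536) [heading=135, draw]
LT 180: heading 135 -> 315
FD 19: (10.536,-10.536) -> (23.971,-23.971) [heading=315, draw]
FD 20: (23.971,-23.971) -> (38.113,-38.113) [heading=315, draw]
LT 180: heading 315 -> 135
LT 135: heading 135 -> 270
FD 2: (38.113,-38.113) -> (38.113,-40.113) [heading=270, draw]
FD 14: (38.113,-40.113) -> (38.113,-54.113) [heading=270, draw]
FD 17: (38.113,-54.113) -> (38.113,-71.113) [heading=270, draw]
FD 7: (38.113,-71.113) -> (38.113,-78.113) [heading=270, draw]
LT 180: heading 270 -> 90
LT 135: heading 90 -> 225
Final: pos=(38.113,-78.113), heading=225, 8 segment(s) drawn

Answer: 38.113 -78.113 225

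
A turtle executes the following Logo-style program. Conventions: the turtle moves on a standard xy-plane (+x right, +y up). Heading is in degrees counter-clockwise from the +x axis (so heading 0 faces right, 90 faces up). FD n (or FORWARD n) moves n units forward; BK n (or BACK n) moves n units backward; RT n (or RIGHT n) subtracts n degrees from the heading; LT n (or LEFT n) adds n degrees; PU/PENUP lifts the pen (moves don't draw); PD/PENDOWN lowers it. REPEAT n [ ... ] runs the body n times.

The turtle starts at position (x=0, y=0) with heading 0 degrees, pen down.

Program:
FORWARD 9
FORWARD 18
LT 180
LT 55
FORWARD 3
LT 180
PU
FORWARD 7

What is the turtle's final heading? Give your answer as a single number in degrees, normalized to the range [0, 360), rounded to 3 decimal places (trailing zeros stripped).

Executing turtle program step by step:
Start: pos=(0,0), heading=0, pen down
FD 9: (0,0) -> (9,0) [heading=0, draw]
FD 18: (9,0) -> (27,0) [heading=0, draw]
LT 180: heading 0 -> 180
LT 55: heading 180 -> 235
FD 3: (27,0) -> (25.279,-2.457) [heading=235, draw]
LT 180: heading 235 -> 55
PU: pen up
FD 7: (25.279,-2.457) -> (29.294,3.277) [heading=55, move]
Final: pos=(29.294,3.277), heading=55, 3 segment(s) drawn

Answer: 55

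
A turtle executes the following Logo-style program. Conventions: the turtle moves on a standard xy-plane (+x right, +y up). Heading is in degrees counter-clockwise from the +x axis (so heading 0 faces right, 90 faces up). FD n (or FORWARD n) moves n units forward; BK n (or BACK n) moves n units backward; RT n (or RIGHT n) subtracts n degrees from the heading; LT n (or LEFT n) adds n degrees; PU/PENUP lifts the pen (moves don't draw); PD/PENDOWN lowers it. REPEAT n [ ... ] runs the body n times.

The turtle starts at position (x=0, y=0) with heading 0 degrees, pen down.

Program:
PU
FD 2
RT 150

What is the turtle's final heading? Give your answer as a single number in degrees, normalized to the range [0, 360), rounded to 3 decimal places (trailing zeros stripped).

Executing turtle program step by step:
Start: pos=(0,0), heading=0, pen down
PU: pen up
FD 2: (0,0) -> (2,0) [heading=0, move]
RT 150: heading 0 -> 210
Final: pos=(2,0), heading=210, 0 segment(s) drawn

Answer: 210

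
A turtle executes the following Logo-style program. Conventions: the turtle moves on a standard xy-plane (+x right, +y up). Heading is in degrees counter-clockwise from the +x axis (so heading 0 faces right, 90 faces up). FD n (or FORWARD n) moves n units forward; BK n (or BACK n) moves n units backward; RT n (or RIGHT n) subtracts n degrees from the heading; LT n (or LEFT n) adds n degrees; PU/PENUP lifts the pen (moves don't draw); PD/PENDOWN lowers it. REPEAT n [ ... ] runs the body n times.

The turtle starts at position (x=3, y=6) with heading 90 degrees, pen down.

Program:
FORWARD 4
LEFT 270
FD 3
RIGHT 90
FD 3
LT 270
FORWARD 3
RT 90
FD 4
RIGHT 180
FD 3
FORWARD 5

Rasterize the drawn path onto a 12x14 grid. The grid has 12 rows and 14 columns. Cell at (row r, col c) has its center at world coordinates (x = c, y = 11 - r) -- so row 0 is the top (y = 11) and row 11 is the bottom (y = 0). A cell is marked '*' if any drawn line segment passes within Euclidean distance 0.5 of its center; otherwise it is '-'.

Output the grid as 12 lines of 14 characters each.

Segment 0: (3,6) -> (3,10)
Segment 1: (3,10) -> (6,10)
Segment 2: (6,10) -> (6,7)
Segment 3: (6,7) -> (3,7)
Segment 4: (3,7) -> (3,11)
Segment 5: (3,11) -> (3,8)
Segment 6: (3,8) -> (3,3)

Answer: ---*----------
---****-------
---*--*-------
---*--*-------
---****-------
---*----------
---*----------
---*----------
---*----------
--------------
--------------
--------------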